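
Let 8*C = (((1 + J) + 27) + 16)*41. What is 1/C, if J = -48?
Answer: -2/41 ≈ -0.048781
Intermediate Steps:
C = -41/2 (C = ((((1 - 48) + 27) + 16)*41)/8 = (((-47 + 27) + 16)*41)/8 = ((-20 + 16)*41)/8 = (-4*41)/8 = (⅛)*(-164) = -41/2 ≈ -20.500)
1/C = 1/(-41/2) = -2/41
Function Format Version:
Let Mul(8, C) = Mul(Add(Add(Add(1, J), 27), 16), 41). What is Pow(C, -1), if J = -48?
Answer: Rational(-2, 41) ≈ -0.048781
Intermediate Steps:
C = Rational(-41, 2) (C = Mul(Rational(1, 8), Mul(Add(Add(Add(1, -48), 27), 16), 41)) = Mul(Rational(1, 8), Mul(Add(Add(-47, 27), 16), 41)) = Mul(Rational(1, 8), Mul(Add(-20, 16), 41)) = Mul(Rational(1, 8), Mul(-4, 41)) = Mul(Rational(1, 8), -164) = Rational(-41, 2) ≈ -20.500)
Pow(C, -1) = Pow(Rational(-41, 2), -1) = Rational(-2, 41)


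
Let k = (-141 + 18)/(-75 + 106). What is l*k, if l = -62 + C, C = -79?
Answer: 17343/31 ≈ 559.45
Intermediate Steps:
l = -141 (l = -62 - 79 = -141)
k = -123/31 ≈ -3.9677
l*k = -141*(-123/31) = 17343/31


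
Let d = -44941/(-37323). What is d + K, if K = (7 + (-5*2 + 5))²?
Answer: 14941/2871 ≈ 5.2041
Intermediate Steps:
d = 3457/2871 (d = -44941*(-1/37323) = 3457/2871 ≈ 1.2041)
K = 4 (K = (7 + (-10 + 5))² = (7 - 5)² = 2² = 4)
d + K = 3457/2871 + 4 = 14941/2871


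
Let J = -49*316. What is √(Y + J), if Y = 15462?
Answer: I*√22 ≈ 4.6904*I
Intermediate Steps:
J = -15484
√(Y + J) = √(15462 - 15484) = √(-22) = I*√22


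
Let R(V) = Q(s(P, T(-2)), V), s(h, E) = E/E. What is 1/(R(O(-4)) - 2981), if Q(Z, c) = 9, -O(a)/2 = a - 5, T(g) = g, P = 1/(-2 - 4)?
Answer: -1/2972 ≈ -0.00033647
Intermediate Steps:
P = -⅙ (P = 1/(-6) = -⅙ ≈ -0.16667)
s(h, E) = 1
O(a) = 10 - 2*a (O(a) = -2*(a - 5) = -2*(-5 + a) = 10 - 2*a)
R(V) = 9
1/(R(O(-4)) - 2981) = 1/(9 - 2981) = 1/(-2972) = -1/2972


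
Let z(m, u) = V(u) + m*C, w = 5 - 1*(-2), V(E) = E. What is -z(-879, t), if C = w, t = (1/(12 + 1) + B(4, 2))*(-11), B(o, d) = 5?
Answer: 80715/13 ≈ 6208.8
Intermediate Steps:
w = 7 (w = 5 + 2 = 7)
t = -726/13 (t = (1/(12 + 1) + 5)*(-11) = (1/13 + 5)*(-11) = (66/13)*(-11) = -726/13 ≈ -55.846)
C = 7
z(m, u) = u + 7*m (z(m, u) = u + m*7 = u + 7*m)
-z(-879, t) = -(-726/13 + 7*(-879)) = -(-726/13 - 6153) = -1*(-80715/13) = 80715/13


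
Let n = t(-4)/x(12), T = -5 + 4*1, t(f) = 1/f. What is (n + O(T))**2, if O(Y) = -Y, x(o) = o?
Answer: 2209/2304 ≈ 0.95877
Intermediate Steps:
T = -1 (T = -5 + 4 = -1)
n = -1/48 (n = 1/(-4*12) = -1/4*1/12 = -1/48 ≈ -0.020833)
(n + O(T))**2 = (-1/48 - 1*(-1))**2 = (-1/48 + 1)**2 = (47/48)**2 = 2209/2304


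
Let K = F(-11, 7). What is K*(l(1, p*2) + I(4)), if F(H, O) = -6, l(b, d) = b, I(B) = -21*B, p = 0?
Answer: 498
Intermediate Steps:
K = -6
K*(l(1, p*2) + I(4)) = -6*(1 - 21*4) = -6*(1 - 84) = -6*(-83) = 498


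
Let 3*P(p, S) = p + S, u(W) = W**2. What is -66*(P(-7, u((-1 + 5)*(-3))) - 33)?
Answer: -836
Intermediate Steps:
P(p, S) = S/3 + p/3 (P(p, S) = (p + S)/3 = (S + p)/3 = S/3 + p/3)
-66*(P(-7, u((-1 + 5)*(-3))) - 33) = -66*((((-1 + 5)*(-3))**2/3 + (1/3)*(-7)) - 33) = -66*(((4*(-3))**2/3 - 7/3) - 33) = -66*(((1/3)*(-12)**2 - 7/3) - 33) = -66*(((1/3)*144 - 7/3) - 33) = -66*((48 - 7/3) - 33) = -66*(137/3 - 33) = -66*38/3 = -836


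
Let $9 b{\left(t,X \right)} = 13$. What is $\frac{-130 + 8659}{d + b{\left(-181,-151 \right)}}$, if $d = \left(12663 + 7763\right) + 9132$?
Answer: $\frac{76761}{266035} \approx 0.28854$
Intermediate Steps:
$b{\left(t,X \right)} = \frac{13}{9}$ ($b{\left(t,X \right)} = \frac{1}{9} \cdot 13 = \frac{13}{9}$)
$d = 29558$ ($d = 20426 + 9132 = 29558$)
$\frac{-130 + 8659}{d + b{\left(-181,-151 \right)}} = \frac{-130 + 8659}{29558 + \frac{13}{9}} = \frac{8529}{\frac{266035}{9}} = 8529 \cdot \frac{9}{266035} = \frac{76761}{266035}$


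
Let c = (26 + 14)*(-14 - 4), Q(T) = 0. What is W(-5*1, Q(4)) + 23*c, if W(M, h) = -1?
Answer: -16561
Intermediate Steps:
c = -720 (c = 40*(-18) = -720)
W(-5*1, Q(4)) + 23*c = -1 + 23*(-720) = -1 - 16560 = -16561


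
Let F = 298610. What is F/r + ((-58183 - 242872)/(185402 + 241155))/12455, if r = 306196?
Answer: 158635330192857/162674813752726 ≈ 0.97517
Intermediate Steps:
F/r + ((-58183 - 242872)/(185402 + 241155))/12455 = 298610/306196 + ((-58183 - 242872)/(185402 + 241155))/12455 = 298610*(1/306196) - 301055/426557*(1/12455) = 149305/153098 - 301055*1/426557*(1/12455) = 149305/153098 - 301055/426557*1/12455 = 149305/153098 - 60211/1062553487 = 158635330192857/162674813752726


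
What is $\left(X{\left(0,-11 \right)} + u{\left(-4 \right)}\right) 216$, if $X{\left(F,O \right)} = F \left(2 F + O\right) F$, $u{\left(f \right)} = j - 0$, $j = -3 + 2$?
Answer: $-216$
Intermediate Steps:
$j = -1$
$u{\left(f \right)} = -1$ ($u{\left(f \right)} = -1 - 0 = -1 + 0 = -1$)
$X{\left(F,O \right)} = F^{2} \left(O + 2 F\right)$ ($X{\left(F,O \right)} = F \left(O + 2 F\right) F = F^{2} \left(O + 2 F\right)$)
$\left(X{\left(0,-11 \right)} + u{\left(-4 \right)}\right) 216 = \left(0^{2} \left(-11 + 2 \cdot 0\right) - 1\right) 216 = \left(0 \left(-11 + 0\right) - 1\right) 216 = \left(0 \left(-11\right) - 1\right) 216 = \left(0 - 1\right) 216 = \left(-1\right) 216 = -216$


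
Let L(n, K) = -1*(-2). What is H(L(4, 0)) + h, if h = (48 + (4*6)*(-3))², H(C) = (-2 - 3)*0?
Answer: 576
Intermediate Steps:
L(n, K) = 2
H(C) = 0 (H(C) = -5*0 = 0)
h = 576 (h = (48 + 24*(-3))² = (48 - 72)² = (-24)² = 576)
H(L(4, 0)) + h = 0 + 576 = 576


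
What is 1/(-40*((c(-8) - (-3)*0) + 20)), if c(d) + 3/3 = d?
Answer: -1/440 ≈ -0.0022727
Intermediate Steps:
c(d) = -1 + d
1/(-40*((c(-8) - (-3)*0) + 20)) = 1/(-40*(((-1 - 8) - (-3)*0) + 20)) = 1/(-40*((-9 - 1*0) + 20)) = 1/(-40*((-9 + 0) + 20)) = 1/(-40*(-9 + 20)) = 1/(-40*11) = 1/(-440) = -1/440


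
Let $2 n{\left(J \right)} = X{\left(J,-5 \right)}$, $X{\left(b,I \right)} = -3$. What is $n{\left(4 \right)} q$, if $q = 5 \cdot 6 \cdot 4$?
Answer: $-180$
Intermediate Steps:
$n{\left(J \right)} = - \frac{3}{2}$ ($n{\left(J \right)} = \frac{1}{2} \left(-3\right) = - \frac{3}{2}$)
$q = 120$ ($q = 30 \cdot 4 = 120$)
$n{\left(4 \right)} q = \left(- \frac{3}{2}\right) 120 = -180$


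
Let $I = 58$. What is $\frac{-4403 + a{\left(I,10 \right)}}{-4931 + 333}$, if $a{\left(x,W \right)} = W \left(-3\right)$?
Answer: $\frac{403}{418} \approx 0.96412$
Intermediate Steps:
$a{\left(x,W \right)} = - 3 W$
$\frac{-4403 + a{\left(I,10 \right)}}{-4931 + 333} = \frac{-4403 - 30}{-4931 + 333} = \frac{-4403 - 30}{-4598} = \left(-4433\right) \left(- \frac{1}{4598}\right) = \frac{403}{418}$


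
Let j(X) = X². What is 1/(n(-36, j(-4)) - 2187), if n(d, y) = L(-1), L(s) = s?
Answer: -1/2188 ≈ -0.00045704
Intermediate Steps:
n(d, y) = -1
1/(n(-36, j(-4)) - 2187) = 1/(-1 - 2187) = 1/(-2188) = -1/2188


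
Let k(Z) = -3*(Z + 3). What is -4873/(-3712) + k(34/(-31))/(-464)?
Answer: 152479/115072 ≈ 1.3251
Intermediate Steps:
k(Z) = -9 - 3*Z (k(Z) = -3*(3 + Z) = -9 - 3*Z)
-4873/(-3712) + k(34/(-31))/(-464) = -4873/(-3712) + (-9 - 102/(-31))/(-464) = -4873*(-1/3712) + (-9 - 102*(-1)/31)*(-1/464) = 4873/3712 + (-9 - 3*(-34/31))*(-1/464) = 4873/3712 + (-9 + 102/31)*(-1/464) = 4873/3712 - 177/31*(-1/464) = 4873/3712 + 177/14384 = 152479/115072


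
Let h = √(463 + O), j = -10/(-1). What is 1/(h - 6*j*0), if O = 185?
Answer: √2/36 ≈ 0.039284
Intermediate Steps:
j = 10 (j = -10*(-1) = 10)
h = 18*√2 (h = √(463 + 185) = √648 = 18*√2 ≈ 25.456)
1/(h - 6*j*0) = 1/(18*√2 - 6*10*0) = 1/(18*√2 - 60*0) = 1/(18*√2 + 0) = 1/(18*√2) = √2/36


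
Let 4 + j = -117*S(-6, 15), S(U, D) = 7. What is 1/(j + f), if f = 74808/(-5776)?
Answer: -722/603557 ≈ -0.0011962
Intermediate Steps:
f = -9351/722 (f = 74808*(-1/5776) = -9351/722 ≈ -12.952)
j = -823 (j = -4 - 117*7 = -4 - 819 = -823)
1/(j + f) = 1/(-823 - 9351/722) = 1/(-603557/722) = -722/603557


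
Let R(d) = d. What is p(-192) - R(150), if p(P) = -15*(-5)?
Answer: -75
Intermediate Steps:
p(P) = 75
p(-192) - R(150) = 75 - 1*150 = 75 - 150 = -75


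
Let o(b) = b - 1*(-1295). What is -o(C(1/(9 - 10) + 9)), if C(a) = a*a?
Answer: -1359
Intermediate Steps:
C(a) = a²
o(b) = 1295 + b (o(b) = b + 1295 = 1295 + b)
-o(C(1/(9 - 10) + 9)) = -(1295 + (1/(9 - 10) + 9)²) = -(1295 + (1/(-1) + 9)²) = -(1295 + (-1 + 9)²) = -(1295 + 8²) = -(1295 + 64) = -1*1359 = -1359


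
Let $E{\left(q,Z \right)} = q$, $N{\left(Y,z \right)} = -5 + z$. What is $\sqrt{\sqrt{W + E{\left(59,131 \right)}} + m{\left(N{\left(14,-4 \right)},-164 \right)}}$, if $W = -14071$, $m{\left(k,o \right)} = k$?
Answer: $\sqrt{-9 + 2 i \sqrt{3503}} \approx 7.4065 + 7.9911 i$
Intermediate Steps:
$\sqrt{\sqrt{W + E{\left(59,131 \right)}} + m{\left(N{\left(14,-4 \right)},-164 \right)}} = \sqrt{\sqrt{-14071 + 59} - 9} = \sqrt{\sqrt{-14012} - 9} = \sqrt{2 i \sqrt{3503} - 9} = \sqrt{-9 + 2 i \sqrt{3503}}$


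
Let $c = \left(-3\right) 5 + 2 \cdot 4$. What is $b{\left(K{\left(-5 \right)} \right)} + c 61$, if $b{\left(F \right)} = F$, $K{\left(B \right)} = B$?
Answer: $-432$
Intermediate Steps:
$c = -7$ ($c = -15 + 8 = -7$)
$b{\left(K{\left(-5 \right)} \right)} + c 61 = -5 - 427 = -432$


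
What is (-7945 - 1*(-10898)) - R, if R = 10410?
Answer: -7457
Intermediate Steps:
(-7945 - 1*(-10898)) - R = (-7945 - 1*(-10898)) - 1*10410 = (-7945 + 10898) - 10410 = 2953 - 10410 = -7457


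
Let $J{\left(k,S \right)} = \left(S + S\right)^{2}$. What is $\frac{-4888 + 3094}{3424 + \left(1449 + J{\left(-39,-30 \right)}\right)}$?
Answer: $- \frac{1794}{8473} \approx -0.21173$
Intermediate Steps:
$J{\left(k,S \right)} = 4 S^{2}$ ($J{\left(k,S \right)} = \left(2 S\right)^{2} = 4 S^{2}$)
$\frac{-4888 + 3094}{3424 + \left(1449 + J{\left(-39,-30 \right)}\right)} = \frac{-4888 + 3094}{3424 + \left(1449 + 4 \left(-30\right)^{2}\right)} = - \frac{1794}{3424 + \left(1449 + 4 \cdot 900\right)} = - \frac{1794}{3424 + \left(1449 + 3600\right)} = - \frac{1794}{3424 + 5049} = - \frac{1794}{8473}$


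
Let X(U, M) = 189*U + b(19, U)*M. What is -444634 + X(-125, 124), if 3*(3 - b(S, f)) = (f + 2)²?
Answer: -1093219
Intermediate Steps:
b(S, f) = 3 - (2 + f)²/3 (b(S, f) = 3 - (f + 2)²/3 = 3 - (2 + f)²/3)
X(U, M) = 189*U + M*(3 - (2 + U)²/3) (X(U, M) = 189*U + (3 - (2 + U)²/3)*M = 189*U + M*(3 - (2 + U)²/3))
-444634 + X(-125, 124) = -444634 + (189*(-125) - ⅓*124*(-9 + (2 - 125)²)) = -444634 + (-23625 - ⅓*124*(-9 + (-123)²)) = -444634 + (-23625 - ⅓*124*(-9 + 15129)) = -444634 + (-23625 - ⅓*124*15120) = -444634 + (-23625 - 624960) = -444634 - 648585 = -1093219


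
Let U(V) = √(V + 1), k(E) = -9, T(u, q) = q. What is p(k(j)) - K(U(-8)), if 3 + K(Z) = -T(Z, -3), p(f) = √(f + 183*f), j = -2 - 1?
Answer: 6*I*√46 ≈ 40.694*I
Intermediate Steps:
j = -3
p(f) = 2*√46*√f (p(f) = √(184*f) = 2*√46*√f)
U(V) = √(1 + V)
K(Z) = 0 (K(Z) = -3 - 1*(-3) = -3 + 3 = 0)
p(k(j)) - K(U(-8)) = 2*√46*√(-9) - 1*0 = 2*√46*(3*I) + 0 = 6*I*√46 + 0 = 6*I*√46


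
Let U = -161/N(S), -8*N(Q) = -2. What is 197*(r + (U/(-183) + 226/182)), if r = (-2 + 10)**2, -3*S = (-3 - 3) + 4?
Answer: 225579775/16653 ≈ 13546.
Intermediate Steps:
S = 2/3 (S = -((-3 - 3) + 4)/3 = -(-6 + 4)/3 = -1/3*(-2) = 2/3 ≈ 0.66667)
N(Q) = 1/4 (N(Q) = -1/8*(-2) = 1/4)
U = -644 (U = -161/1/4 = -161*4 = -644)
r = 64 (r = 8**2 = 64)
197*(r + (U/(-183) + 226/182)) = 197*(64 + (-644/(-183) + 226/182)) = 197*(64 + (-644*(-1/183) + 226*(1/182))) = 197*(64 + (644/183 + 113/91)) = 197*(64 + 79283/16653) = 197*(1145075/16653) = 225579775/16653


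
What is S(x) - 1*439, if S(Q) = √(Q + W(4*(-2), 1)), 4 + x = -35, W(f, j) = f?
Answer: -439 + I*√47 ≈ -439.0 + 6.8557*I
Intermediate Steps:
x = -39 (x = -4 - 35 = -39)
S(Q) = √(-8 + Q) (S(Q) = √(Q + 4*(-2)) = √(Q - 8) = √(-8 + Q))
S(x) - 1*439 = √(-8 - 39) - 1*439 = √(-47) - 439 = I*√47 - 439 = -439 + I*√47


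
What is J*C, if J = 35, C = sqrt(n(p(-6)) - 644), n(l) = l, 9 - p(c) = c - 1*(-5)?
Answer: 35*I*sqrt(634) ≈ 881.28*I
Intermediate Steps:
p(c) = 4 - c (p(c) = 9 - (c - 1*(-5)) = 9 - (c + 5) = 9 - (5 + c) = 9 + (-5 - c) = 4 - c)
C = I*sqrt(634) (C = sqrt((4 - 1*(-6)) - 644) = sqrt((4 + 6) - 644) = sqrt(10 - 644) = sqrt(-634) = I*sqrt(634) ≈ 25.179*I)
J*C = 35*(I*sqrt(634)) = 35*I*sqrt(634)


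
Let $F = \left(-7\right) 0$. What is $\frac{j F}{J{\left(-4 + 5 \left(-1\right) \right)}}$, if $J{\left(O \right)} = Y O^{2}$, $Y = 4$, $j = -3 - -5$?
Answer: $0$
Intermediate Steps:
$j = 2$ ($j = -3 + 5 = 2$)
$F = 0$
$J{\left(O \right)} = 4 O^{2}$
$\frac{j F}{J{\left(-4 + 5 \left(-1\right) \right)}} = \frac{2 \cdot 0}{4 \left(-4 + 5 \left(-1\right)\right)^{2}} = \frac{0}{4 \left(-4 - 5\right)^{2}} = \frac{0}{4 \left(-9\right)^{2}} = \frac{0}{4 \cdot 81} = \frac{0}{324} = 0 \cdot \frac{1}{324} = 0$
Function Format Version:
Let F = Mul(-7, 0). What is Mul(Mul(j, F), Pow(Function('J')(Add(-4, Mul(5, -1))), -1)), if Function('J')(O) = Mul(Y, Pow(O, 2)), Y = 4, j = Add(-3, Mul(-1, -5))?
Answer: 0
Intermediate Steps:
j = 2 (j = Add(-3, 5) = 2)
F = 0
Function('J')(O) = Mul(4, Pow(O, 2))
Mul(Mul(j, F), Pow(Function('J')(Add(-4, Mul(5, -1))), -1)) = Mul(Mul(2, 0), Pow(Mul(4, Pow(Add(-4, Mul(5, -1)), 2)), -1)) = Mul(0, Pow(Mul(4, Pow(Add(-4, -5), 2)), -1)) = Mul(0, Pow(Mul(4, Pow(-9, 2)), -1)) = Mul(0, Pow(Mul(4, 81), -1)) = Mul(0, Pow(324, -1)) = Mul(0, Rational(1, 324)) = 0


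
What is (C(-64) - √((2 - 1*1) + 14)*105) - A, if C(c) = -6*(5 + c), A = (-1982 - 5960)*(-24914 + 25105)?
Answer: 1517276 - 105*√15 ≈ 1.5169e+6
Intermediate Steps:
A = -1516922 (A = -7942*191 = -1516922)
C(c) = -30 - 6*c
(C(-64) - √((2 - 1*1) + 14)*105) - A = ((-30 - 6*(-64)) - √((2 - 1*1) + 14)*105) - 1*(-1516922) = ((-30 + 384) - √((2 - 1) + 14)*105) + 1516922 = (354 - √(1 + 14)*105) + 1516922 = (354 - √15*105) + 1516922 = (354 - 105*√15) + 1516922 = 1517276 - 105*√15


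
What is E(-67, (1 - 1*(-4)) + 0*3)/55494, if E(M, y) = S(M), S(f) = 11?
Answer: 11/55494 ≈ 0.00019822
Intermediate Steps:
E(M, y) = 11
E(-67, (1 - 1*(-4)) + 0*3)/55494 = 11/55494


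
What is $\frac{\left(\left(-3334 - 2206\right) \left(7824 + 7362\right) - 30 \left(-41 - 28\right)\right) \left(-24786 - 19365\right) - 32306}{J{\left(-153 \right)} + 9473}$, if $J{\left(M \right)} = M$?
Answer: $\frac{928587907891}{2330} \approx 3.9854 \cdot 10^{8}$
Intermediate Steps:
$\frac{\left(\left(-3334 - 2206\right) \left(7824 + 7362\right) - 30 \left(-41 - 28\right)\right) \left(-24786 - 19365\right) - 32306}{J{\left(-153 \right)} + 9473} = \frac{\left(\left(-3334 - 2206\right) \left(7824 + 7362\right) - 30 \left(-41 - 28\right)\right) \left(-24786 - 19365\right) - 32306}{-153 + 9473} = \frac{\left(\left(-5540\right) 15186 - -2070\right) \left(-44151\right) - 32306}{9320} = \left(\left(-84130440 + 2070\right) \left(-44151\right) - 32306\right) \frac{1}{9320} = \left(\left(-84128370\right) \left(-44151\right) - 32306\right) \frac{1}{9320} = \left(3714351663870 - 32306\right) \frac{1}{9320} = 3714351631564 \cdot \frac{1}{9320} = \frac{928587907891}{2330}$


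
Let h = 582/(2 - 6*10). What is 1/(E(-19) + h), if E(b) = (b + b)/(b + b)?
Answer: -29/262 ≈ -0.11069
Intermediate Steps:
h = -291/29 (h = 582/(2 - 60) = 582/(-58) = 582*(-1/58) = -291/29 ≈ -10.034)
E(b) = 1 (E(b) = (2*b)/((2*b)) = (2*b)*(1/(2*b)) = 1)
1/(E(-19) + h) = 1/(1 - 291/29) = 1/(-262/29) = -29/262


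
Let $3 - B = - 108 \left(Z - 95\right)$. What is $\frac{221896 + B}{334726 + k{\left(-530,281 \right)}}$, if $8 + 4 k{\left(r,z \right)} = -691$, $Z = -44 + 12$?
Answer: $\frac{832732}{1338205} \approx 0.62228$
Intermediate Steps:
$Z = -32$
$k{\left(r,z \right)} = - \frac{699}{4}$ ($k{\left(r,z \right)} = -2 + \frac{1}{4} \left(-691\right) = -2 - \frac{691}{4} = - \frac{699}{4}$)
$B = -13713$ ($B = 3 - - 108 \left(-32 - 95\right) = 3 - \left(-108\right) \left(-127\right) = 3 - 13716 = -13713$)
$\frac{221896 + B}{334726 + k{\left(-530,281 \right)}} = \frac{221896 - 13713}{334726 - \frac{699}{4}} = \frac{208183}{\frac{1338205}{4}} = 208183 \cdot \frac{4}{1338205} = \frac{832732}{1338205}$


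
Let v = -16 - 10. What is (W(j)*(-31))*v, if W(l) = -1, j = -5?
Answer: -806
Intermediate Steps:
v = -26
(W(j)*(-31))*v = -1*(-31)*(-26) = 31*(-26) = -806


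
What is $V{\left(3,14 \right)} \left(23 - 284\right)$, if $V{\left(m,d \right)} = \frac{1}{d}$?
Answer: $- \frac{261}{14} \approx -18.643$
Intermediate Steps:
$V{\left(3,14 \right)} \left(23 - 284\right) = \frac{23 - 284}{14} = \frac{1}{14} \left(-261\right) = - \frac{261}{14}$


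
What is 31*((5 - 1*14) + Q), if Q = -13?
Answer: -682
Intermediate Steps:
31*((5 - 1*14) + Q) = 31*((5 - 1*14) - 13) = 31*((5 - 14) - 13) = 31*(-9 - 13) = 31*(-22) = -682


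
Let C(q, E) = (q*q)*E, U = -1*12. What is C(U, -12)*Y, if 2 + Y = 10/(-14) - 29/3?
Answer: 149760/7 ≈ 21394.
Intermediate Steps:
Y = -260/21 (Y = -2 + (10/(-14) - 29/3) = -2 + (10*(-1/14) - 29*⅓) = -2 + (-5/7 - 29/3) = -2 - 218/21 = -260/21 ≈ -12.381)
U = -12
C(q, E) = E*q² (C(q, E) = q²*E = E*q²)
C(U, -12)*Y = -12*(-12)²*(-260/21) = -12*144*(-260/21) = -1728*(-260/21) = 149760/7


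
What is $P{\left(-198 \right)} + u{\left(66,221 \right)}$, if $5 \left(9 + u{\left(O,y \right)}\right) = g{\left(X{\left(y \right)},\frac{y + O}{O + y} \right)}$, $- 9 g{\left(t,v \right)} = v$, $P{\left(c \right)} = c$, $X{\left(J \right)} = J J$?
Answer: $- \frac{9316}{45} \approx -207.02$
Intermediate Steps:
$X{\left(J \right)} = J^{2}$
$g{\left(t,v \right)} = - \frac{v}{9}$
$u{\left(O,y \right)} = - \frac{406}{45}$ ($u{\left(O,y \right)} = -9 + \frac{\left(- \frac{1}{9}\right) \frac{y + O}{O + y}}{5} = -9 + \frac{\left(- \frac{1}{9}\right) \frac{O + y}{O + y}}{5} = -9 + \frac{\left(- \frac{1}{9}\right) 1}{5} = -9 + \frac{1}{5} \left(- \frac{1}{9}\right) = -9 - \frac{1}{45} = - \frac{406}{45}$)
$P{\left(-198 \right)} + u{\left(66,221 \right)} = -198 - \frac{406}{45} = - \frac{9316}{45}$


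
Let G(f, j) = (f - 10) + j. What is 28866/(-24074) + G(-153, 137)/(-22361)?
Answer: -322423351/269159357 ≈ -1.1979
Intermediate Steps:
G(f, j) = -10 + f + j (G(f, j) = (-10 + f) + j = -10 + f + j)
28866/(-24074) + G(-153, 137)/(-22361) = 28866/(-24074) + (-10 - 153 + 137)/(-22361) = 28866*(-1/24074) - 26*(-1/22361) = -14433/12037 + 26/22361 = -322423351/269159357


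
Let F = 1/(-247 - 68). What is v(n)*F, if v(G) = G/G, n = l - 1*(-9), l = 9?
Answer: -1/315 ≈ -0.0031746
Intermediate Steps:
n = 18 (n = 9 - 1*(-9) = 9 + 9 = 18)
v(G) = 1
F = -1/315 (F = 1/(-315) = -1/315 ≈ -0.0031746)
v(n)*F = 1*(-1/315) = -1/315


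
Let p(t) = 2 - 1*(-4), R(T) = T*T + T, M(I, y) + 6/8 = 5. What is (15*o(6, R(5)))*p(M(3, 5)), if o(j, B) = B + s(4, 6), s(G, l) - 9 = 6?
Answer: 4050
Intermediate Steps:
M(I, y) = 17/4 (M(I, y) = -3/4 + 5 = 17/4)
s(G, l) = 15 (s(G, l) = 9 + 6 = 15)
R(T) = T + T**2 (R(T) = T**2 + T = T + T**2)
p(t) = 6 (p(t) = 2 + 4 = 6)
o(j, B) = 15 + B (o(j, B) = B + 15 = 15 + B)
(15*o(6, R(5)))*p(M(3, 5)) = (15*(15 + 5*(1 + 5)))*6 = (15*(15 + 5*6))*6 = (15*(15 + 30))*6 = (15*45)*6 = 675*6 = 4050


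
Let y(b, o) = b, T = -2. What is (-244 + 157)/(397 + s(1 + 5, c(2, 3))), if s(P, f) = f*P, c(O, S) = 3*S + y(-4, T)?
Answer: -87/427 ≈ -0.20375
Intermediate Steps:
c(O, S) = -4 + 3*S (c(O, S) = 3*S - 4 = -4 + 3*S)
s(P, f) = P*f
(-244 + 157)/(397 + s(1 + 5, c(2, 3))) = (-244 + 157)/(397 + (1 + 5)*(-4 + 3*3)) = -87/(397 + 6*(-4 + 9)) = -87/(397 + 6*5) = -87/(397 + 30) = -87/427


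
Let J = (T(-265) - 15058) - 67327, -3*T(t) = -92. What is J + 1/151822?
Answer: -37509598783/455466 ≈ -82354.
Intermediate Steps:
T(t) = 92/3 (T(t) = -⅓*(-92) = 92/3)
J = -247063/3 (J = (92/3 - 15058) - 67327 = -45082/3 - 67327 = -247063/3 ≈ -82354.)
J + 1/151822 = -247063/3 + 1/151822 = -37509598783/455466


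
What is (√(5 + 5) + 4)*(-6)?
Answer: -24 - 6*√10 ≈ -42.974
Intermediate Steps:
(√(5 + 5) + 4)*(-6) = (√10 + 4)*(-6) = (4 + √10)*(-6) = -24 - 6*√10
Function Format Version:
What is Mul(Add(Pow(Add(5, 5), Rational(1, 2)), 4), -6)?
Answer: Add(-24, Mul(-6, Pow(10, Rational(1, 2)))) ≈ -42.974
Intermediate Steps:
Mul(Add(Pow(Add(5, 5), Rational(1, 2)), 4), -6) = Mul(Add(Pow(10, Rational(1, 2)), 4), -6) = Mul(Add(4, Pow(10, Rational(1, 2))), -6) = Add(-24, Mul(-6, Pow(10, Rational(1, 2))))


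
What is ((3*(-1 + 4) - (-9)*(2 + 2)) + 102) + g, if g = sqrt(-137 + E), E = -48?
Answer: 147 + I*sqrt(185) ≈ 147.0 + 13.601*I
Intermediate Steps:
g = I*sqrt(185) (g = sqrt(-137 - 48) = sqrt(-185) = I*sqrt(185) ≈ 13.601*I)
((3*(-1 + 4) - (-9)*(2 + 2)) + 102) + g = ((3*(-1 + 4) - (-9)*(2 + 2)) + 102) + I*sqrt(185) = ((3*3 - (-9)*4) + 102) + I*sqrt(185) = ((9 - 9*(-4)) + 102) + I*sqrt(185) = ((9 + 36) + 102) + I*sqrt(185) = (45 + 102) + I*sqrt(185) = 147 + I*sqrt(185)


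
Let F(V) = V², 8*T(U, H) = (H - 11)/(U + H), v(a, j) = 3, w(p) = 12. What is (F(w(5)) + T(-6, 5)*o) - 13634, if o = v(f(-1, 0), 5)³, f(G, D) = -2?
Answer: -53879/4 ≈ -13470.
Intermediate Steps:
o = 27 (o = 3³ = 27)
T(U, H) = (-11 + H)/(8*(H + U)) (T(U, H) = ((H - 11)/(U + H))/8 = ((-11 + H)/(H + U))/8 = (-11 + H)/(8*(H + U)))
(F(w(5)) + T(-6, 5)*o) - 13634 = (12² + ((-11 + 5)/(8*(5 - 6)))*27) - 13634 = (144 + ((⅛)*(-6)/(-1))*27) - 13634 = (144 + ((⅛)*(-1)*(-6))*27) - 13634 = (144 + (¾)*27) - 13634 = (144 + 81/4) - 13634 = 657/4 - 13634 = -53879/4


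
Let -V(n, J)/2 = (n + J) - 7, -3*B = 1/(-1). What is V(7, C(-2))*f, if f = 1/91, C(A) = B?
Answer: -2/273 ≈ -0.0073260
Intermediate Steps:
B = 1/3 (B = -1/3/(-1) = -1/3*(-1) = 1/3 ≈ 0.33333)
C(A) = 1/3
V(n, J) = 14 - 2*J - 2*n (V(n, J) = -2*((n + J) - 7) = -2*((J + n) - 7) = -2*(-7 + J + n) = 14 - 2*J - 2*n)
f = 1/91 ≈ 0.010989
V(7, C(-2))*f = (14 - 2*1/3 - 2*7)*(1/91) = (14 - 2/3 - 14)*(1/91) = -2/3*1/91 = -2/273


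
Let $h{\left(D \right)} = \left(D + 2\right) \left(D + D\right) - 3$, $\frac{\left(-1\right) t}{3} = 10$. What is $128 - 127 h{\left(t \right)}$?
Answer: $-212851$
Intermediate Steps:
$t = -30$ ($t = \left(-3\right) 10 = -30$)
$h{\left(D \right)} = -3 + 2 D \left(2 + D\right)$ ($h{\left(D \right)} = \left(2 + D\right) 2 D - 3 = 2 D \left(2 + D\right) - 3 = -3 + 2 D \left(2 + D\right)$)
$128 - 127 h{\left(t \right)} = 128 - 127 \left(-3 + 2 \left(-30\right)^{2} + 4 \left(-30\right)\right) = 128 - 127 \left(-3 + 2 \cdot 900 - 120\right) = 128 - 127 \left(-3 + 1800 - 120\right) = 128 - 212979 = -212851$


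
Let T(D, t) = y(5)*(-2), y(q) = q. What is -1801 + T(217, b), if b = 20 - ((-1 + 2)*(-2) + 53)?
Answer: -1811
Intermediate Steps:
b = -31 (b = 20 - (1*(-2) + 53) = 20 - (-2 + 53) = 20 - 1*51 = 20 - 51 = -31)
T(D, t) = -10 (T(D, t) = 5*(-2) = -10)
-1801 + T(217, b) = -1801 - 10 = -1811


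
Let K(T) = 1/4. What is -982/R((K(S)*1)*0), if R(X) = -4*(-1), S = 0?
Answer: -491/2 ≈ -245.50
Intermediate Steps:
K(T) = ¼
R(X) = 4
-982/R((K(S)*1)*0) = -982/4 = -982*¼ = -491/2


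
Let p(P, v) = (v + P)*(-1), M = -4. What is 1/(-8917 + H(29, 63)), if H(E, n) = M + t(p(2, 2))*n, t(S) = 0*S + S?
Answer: -1/9173 ≈ -0.00010902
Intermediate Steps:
p(P, v) = -P - v (p(P, v) = (P + v)*(-1) = -P - v)
t(S) = S (t(S) = 0 + S = S)
H(E, n) = -4 - 4*n (H(E, n) = -4 + (-1*2 - 1*2)*n = -4 + (-2 - 2)*n = -4 - 4*n)
1/(-8917 + H(29, 63)) = 1/(-8917 + (-4 - 4*63)) = 1/(-8917 + (-4 - 252)) = 1/(-8917 - 256) = 1/(-9173) = -1/9173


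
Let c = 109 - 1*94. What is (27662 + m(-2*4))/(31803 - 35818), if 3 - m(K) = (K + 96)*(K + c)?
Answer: -2459/365 ≈ -6.7370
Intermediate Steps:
c = 15 (c = 109 - 94 = 15)
m(K) = 3 - (15 + K)*(96 + K) (m(K) = 3 - (K + 96)*(K + 15) = 3 - (96 + K)*(15 + K) = 3 - (15 + K)*(96 + K))
(27662 + m(-2*4))/(31803 - 35818) = (27662 + (-1437 - (-2*4)² - (-222)*4))/(31803 - 35818) = (27662 + (-1437 - 1*(-8)² - 111*(-8)))/(-4015) = (27662 + (-1437 - 1*64 + 888))*(-1/4015) = (27662 + (-1437 - 64 + 888))*(-1/4015) = (27662 - 613)*(-1/4015) = 27049*(-1/4015) = -2459/365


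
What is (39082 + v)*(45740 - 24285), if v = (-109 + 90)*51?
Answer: 817714415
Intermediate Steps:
v = -969 (v = -19*51 = -969)
(39082 + v)*(45740 - 24285) = (39082 - 969)*(45740 - 24285) = 38113*21455 = 817714415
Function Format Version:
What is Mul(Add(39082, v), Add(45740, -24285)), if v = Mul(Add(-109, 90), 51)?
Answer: 817714415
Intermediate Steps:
v = -969 (v = Mul(-19, 51) = -969)
Mul(Add(39082, v), Add(45740, -24285)) = Mul(Add(39082, -969), Add(45740, -24285)) = Mul(38113, 21455) = 817714415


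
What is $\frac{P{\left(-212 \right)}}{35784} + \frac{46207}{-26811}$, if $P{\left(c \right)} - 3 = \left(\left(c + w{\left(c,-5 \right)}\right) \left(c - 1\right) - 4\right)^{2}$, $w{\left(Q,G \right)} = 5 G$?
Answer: $\frac{1897523099699}{26650134} \approx 71201.0$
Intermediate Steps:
$P{\left(c \right)} = 3 + \left(-4 + \left(-1 + c\right) \left(-25 + c\right)\right)^{2}$ ($P{\left(c \right)} = 3 + \left(\left(c + 5 \left(-5\right)\right) \left(c - 1\right) - 4\right)^{2} = 3 + \left(\left(c - 25\right) \left(-1 + c\right) - 4\right)^{2} = 3 + \left(\left(-25 + c\right) \left(-1 + c\right) - 4\right)^{2} = 3 + \left(\left(-1 + c\right) \left(-25 + c\right) - 4\right)^{2} = 3 + \left(-4 + \left(-1 + c\right) \left(-25 + c\right)\right)^{2}$)
$\frac{P{\left(-212 \right)}}{35784} + \frac{46207}{-26811} = \frac{3 + \left(21 + \left(-212\right)^{2} - -5512\right)^{2}}{35784} + \frac{46207}{-26811} = \left(3 + \left(21 + 44944 + 5512\right)^{2}\right) \frac{1}{35784} + 46207 \left(- \frac{1}{26811}\right) = \left(3 + 50477^{2}\right) \frac{1}{35784} - \frac{46207}{26811} = \left(3 + 2547927529\right) \frac{1}{35784} - \frac{46207}{26811} = 2547927532 \cdot \frac{1}{35784} - \frac{46207}{26811} = \frac{636981883}{8946} - \frac{46207}{26811} = \frac{1897523099699}{26650134}$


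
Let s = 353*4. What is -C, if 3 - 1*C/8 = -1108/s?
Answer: -10688/353 ≈ -30.278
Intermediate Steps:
s = 1412
C = 10688/353 (C = 24 - (-8864)/1412 = 24 - 8*(-277/353) = 24 + 2216/353 = 10688/353 ≈ 30.278)
-C = -1*10688/353 = -10688/353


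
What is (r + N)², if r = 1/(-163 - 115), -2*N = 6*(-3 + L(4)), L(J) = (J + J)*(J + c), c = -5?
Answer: 84143929/77284 ≈ 1088.8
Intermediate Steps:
L(J) = 2*J*(-5 + J) (L(J) = (J + J)*(J - 5) = (2*J)*(-5 + J) = 2*J*(-5 + J))
N = 33 (N = -3*(-3 + 2*4*(-5 + 4)) = -3*(-3 + 2*4*(-1)) = -3*(-3 - 8) = -3*(-11) = -½*(-66) = 33)
r = -1/278 (r = 1/(-278) = -1/278 ≈ -0.0035971)
(r + N)² = (-1/278 + 33)² = (9173/278)² = 84143929/77284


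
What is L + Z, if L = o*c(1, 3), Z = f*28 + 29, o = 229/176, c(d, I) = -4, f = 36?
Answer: 45399/44 ≈ 1031.8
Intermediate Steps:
o = 229/176 (o = 229*(1/176) = 229/176 ≈ 1.3011)
Z = 1037 (Z = 36*28 + 29 = 1008 + 29 = 1037)
L = -229/44 (L = (229/176)*(-4) = -229/44 ≈ -5.2045)
L + Z = -229/44 + 1037 = 45399/44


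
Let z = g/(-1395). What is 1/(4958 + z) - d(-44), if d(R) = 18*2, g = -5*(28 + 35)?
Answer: -5533349/153705 ≈ -36.000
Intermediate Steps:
g = -315 (g = -5*63 = -315)
d(R) = 36
z = 7/31 (z = -315/(-1395) = -315*(-1/1395) = 7/31 ≈ 0.22581)
1/(4958 + z) - d(-44) = 1/(4958 + 7/31) - 1*36 = 1/(153705/31) - 36 = 31/153705 - 36 = -5533349/153705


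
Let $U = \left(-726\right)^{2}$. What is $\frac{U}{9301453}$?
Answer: $\frac{527076}{9301453} \approx 0.056666$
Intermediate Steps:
$U = 527076$
$\frac{U}{9301453} = \frac{527076}{9301453}$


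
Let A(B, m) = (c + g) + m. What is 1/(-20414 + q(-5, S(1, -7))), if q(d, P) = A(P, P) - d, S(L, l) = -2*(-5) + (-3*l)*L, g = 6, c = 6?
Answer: -1/20366 ≈ -4.9101e-5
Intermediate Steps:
A(B, m) = 12 + m (A(B, m) = (6 + 6) + m = 12 + m)
S(L, l) = 10 - 3*L*l
q(d, P) = 12 + P - d (q(d, P) = (12 + P) - d = 12 + P - d)
1/(-20414 + q(-5, S(1, -7))) = 1/(-20414 + (12 + (10 - 3*1*(-7)) - 1*(-5))) = 1/(-20414 + (12 + (10 + 21) + 5)) = 1/(-20414 + (12 + 31 + 5)) = 1/(-20414 + 48) = 1/(-20366) = -1/20366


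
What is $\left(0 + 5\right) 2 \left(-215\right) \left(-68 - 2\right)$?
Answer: $150500$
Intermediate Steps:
$\left(0 + 5\right) 2 \left(-215\right) \left(-68 - 2\right) = 5 \cdot 2 \left(-215\right) \left(-70\right) = 10 \left(-215\right) \left(-70\right) = \left(-2150\right) \left(-70\right) = 150500$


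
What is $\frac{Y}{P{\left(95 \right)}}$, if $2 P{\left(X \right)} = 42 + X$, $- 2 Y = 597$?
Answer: $- \frac{597}{137} \approx -4.3577$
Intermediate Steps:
$Y = - \frac{597}{2}$ ($Y = \left(- \frac{1}{2}\right) 597 = - \frac{597}{2} \approx -298.5$)
$P{\left(X \right)} = 21 + \frac{X}{2}$ ($P{\left(X \right)} = \frac{42 + X}{2} = 21 + \frac{X}{2}$)
$\frac{Y}{P{\left(95 \right)}} = - \frac{597}{2 \left(21 + \frac{1}{2} \cdot 95\right)} = - \frac{597}{2 \left(21 + \frac{95}{2}\right)} = - \frac{597}{2 \cdot \frac{137}{2}} = \left(- \frac{597}{2}\right) \frac{2}{137} = - \frac{597}{137}$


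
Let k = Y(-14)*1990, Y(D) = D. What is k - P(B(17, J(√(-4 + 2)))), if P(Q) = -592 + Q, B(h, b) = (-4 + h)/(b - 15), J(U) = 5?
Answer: -272667/10 ≈ -27267.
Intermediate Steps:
B(h, b) = (-4 + h)/(-15 + b)
k = -27860 (k = -14*1990 = -27860)
k - P(B(17, J(√(-4 + 2)))) = -27860 - (-592 + (-4 + 17)/(-15 + 5)) = -27860 - (-592 + 13/(-10)) = -27860 - (-592 - ⅒*13) = -27860 - (-592 - 13/10) = -27860 - 1*(-5933/10) = -27860 + 5933/10 = -272667/10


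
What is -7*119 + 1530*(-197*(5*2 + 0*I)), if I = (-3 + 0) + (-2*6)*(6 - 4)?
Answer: -3014933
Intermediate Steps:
I = -27 (I = -3 - 12*2 = -3 - 24 = -27)
-7*119 + 1530*(-197*(5*2 + 0*I)) = -7*119 + 1530*(-197*(5*2 + 0*(-27))) = -833 + 1530*(-197*(10 + 0)) = -833 + 1530*(-197*10) = -833 + 1530*(-1970) = -833 - 3014100 = -3014933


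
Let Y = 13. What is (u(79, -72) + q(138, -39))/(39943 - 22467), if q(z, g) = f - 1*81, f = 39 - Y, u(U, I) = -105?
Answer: -40/4369 ≈ -0.0091554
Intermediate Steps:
f = 26 (f = 39 - 1*13 = 39 - 13 = 26)
q(z, g) = -55 (q(z, g) = 26 - 1*81 = 26 - 81 = -55)
(u(79, -72) + q(138, -39))/(39943 - 22467) = (-105 - 55)/(39943 - 22467) = -160/17476 = -160*1/17476 = -40/4369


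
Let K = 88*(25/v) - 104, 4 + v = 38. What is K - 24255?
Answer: -413003/17 ≈ -24294.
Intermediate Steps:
v = 34 (v = -4 + 38 = 34)
K = -668/17 (K = 88*(25/34) - 104 = 1100/17 - 104 = -668/17 ≈ -39.294)
K - 24255 = -668/17 - 24255 = -413003/17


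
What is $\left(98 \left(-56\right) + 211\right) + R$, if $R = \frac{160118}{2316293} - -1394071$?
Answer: $\frac{459550568680}{330899} \approx 1.3888 \cdot 10^{6}$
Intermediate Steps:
$R = \frac{461296722703}{330899}$ ($R = 160118 \cdot \frac{1}{2316293} + 1394071 = \frac{22874}{330899} + 1394071 = \frac{461296722703}{330899} \approx 1.3941 \cdot 10^{6}$)
$\left(98 \left(-56\right) + 211\right) + R = \left(98 \left(-56\right) + 211\right) + \frac{461296722703}{330899} = \left(-5488 + 211\right) + \frac{461296722703}{330899} = -5277 + \frac{461296722703}{330899} = \frac{459550568680}{330899}$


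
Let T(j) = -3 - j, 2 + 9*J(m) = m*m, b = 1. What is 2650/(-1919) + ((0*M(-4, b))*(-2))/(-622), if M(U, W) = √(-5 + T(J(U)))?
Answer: -2650/1919 ≈ -1.3809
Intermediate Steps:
J(m) = -2/9 + m²/9 (J(m) = -2/9 + (m*m)/9 = -2/9 + m²/9)
M(U, W) = √(-70/9 - U²/9) (M(U, W) = √(-5 + (-3 - (-2/9 + U²/9))) = √(-5 + (-3 + (2/9 - U²/9))) = √(-5 + (-25/9 - U²/9)) = √(-70/9 - U²/9))
2650/(-1919) + ((0*M(-4, b))*(-2))/(-622) = 2650/(-1919) + ((0*(√(-70 - 1*(-4)²)/3))*(-2))/(-622) = 2650*(-1/1919) + ((0*(√(-70 - 1*16)/3))*(-2))*(-1/622) = -2650/1919 + ((0*(√(-70 - 16)/3))*(-2))*(-1/622) = -2650/1919 + ((0*(√(-86)/3))*(-2))*(-1/622) = -2650/1919 + ((0*((I*√86)/3))*(-2))*(-1/622) = -2650/1919 + ((0*(I*√86/3))*(-2))*(-1/622) = -2650/1919 + (0*(-2))*(-1/622) = -2650/1919 + 0*(-1/622) = -2650/1919 + 0 = -2650/1919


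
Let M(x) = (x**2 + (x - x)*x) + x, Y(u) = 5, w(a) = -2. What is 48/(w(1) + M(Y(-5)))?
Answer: 12/7 ≈ 1.7143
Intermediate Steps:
M(x) = x + x**2 (M(x) = (x**2 + 0*x) + x = (x**2 + 0) + x = x**2 + x = x + x**2)
48/(w(1) + M(Y(-5))) = 48/(-2 + 5*(1 + 5)) = 48/(-2 + 5*6) = 48/(-2 + 30) = 48/28 = (1/28)*48 = 12/7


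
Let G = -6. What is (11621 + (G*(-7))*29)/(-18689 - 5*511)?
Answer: -12839/21244 ≈ -0.60436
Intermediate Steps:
(11621 + (G*(-7))*29)/(-18689 - 5*511) = (11621 - 6*(-7)*29)/(-18689 - 5*511) = (11621 + 42*29)/(-18689 - 2555) = (11621 + 1218)/(-21244) = 12839*(-1/21244) = -12839/21244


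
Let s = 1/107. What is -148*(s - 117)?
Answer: 1852664/107 ≈ 17315.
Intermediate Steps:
s = 1/107 ≈ 0.0093458
-148*(s - 117) = -148*(1/107 - 117) = -148*(-12518/107) = 1852664/107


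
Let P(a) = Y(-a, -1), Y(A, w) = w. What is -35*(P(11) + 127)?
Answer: -4410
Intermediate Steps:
P(a) = -1
-35*(P(11) + 127) = -35*(-1 + 127) = -35*126 = -4410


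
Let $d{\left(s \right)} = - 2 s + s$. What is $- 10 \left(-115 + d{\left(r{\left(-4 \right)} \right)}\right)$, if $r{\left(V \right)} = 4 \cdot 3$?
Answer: $1270$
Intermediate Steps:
$r{\left(V \right)} = 12$
$d{\left(s \right)} = - s$
$- 10 \left(-115 + d{\left(r{\left(-4 \right)} \right)}\right) = - 10 \left(-115 - 12\right) = \left(-10\right) \left(-127\right) = 1270$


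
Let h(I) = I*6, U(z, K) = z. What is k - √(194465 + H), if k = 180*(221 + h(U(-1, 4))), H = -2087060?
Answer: 38700 - I*√1892595 ≈ 38700.0 - 1375.7*I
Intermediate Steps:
h(I) = 6*I
k = 38700 (k = 180*(221 + 6*(-1)) = 180*(221 - 6) = 180*215 = 38700)
k - √(194465 + H) = 38700 - √(194465 - 2087060) = 38700 - √(-1892595) = 38700 - I*√1892595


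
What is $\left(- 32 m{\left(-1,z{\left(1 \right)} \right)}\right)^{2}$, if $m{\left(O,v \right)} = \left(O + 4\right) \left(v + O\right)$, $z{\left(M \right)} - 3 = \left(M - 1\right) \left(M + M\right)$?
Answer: $36864$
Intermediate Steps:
$z{\left(M \right)} = 3 + 2 M \left(-1 + M\right)$ ($z{\left(M \right)} = 3 + \left(M - 1\right) \left(M + M\right) = 3 + \left(-1 + M\right) 2 M = 3 + 2 M \left(-1 + M\right)$)
$m{\left(O,v \right)} = \left(4 + O\right) \left(O + v\right)$
$\left(- 32 m{\left(-1,z{\left(1 \right)} \right)}\right)^{2} = \left(- 32 \left(\left(-1\right)^{2} + 4 \left(-1\right) + 4 \left(3 - 2 + 2 \cdot 1^{2}\right) - \left(3 - 2 + 2 \cdot 1^{2}\right)\right)\right)^{2} = \left(- 32 \left(1 - 4 + 4 \left(3 - 2 + 2 \cdot 1\right) - \left(3 - 2 + 2 \cdot 1\right)\right)\right)^{2} = \left(- 32 \left(1 - 4 + 4 \left(3 - 2 + 2\right) - \left(3 - 2 + 2\right)\right)\right)^{2} = \left(- 32 \left(1 - 4 + 4 \cdot 3 - 3\right)\right)^{2} = \left(- 32 \left(1 - 4 + 12 - 3\right)\right)^{2} = \left(\left(-32\right) 6\right)^{2} = \left(-192\right)^{2} = 36864$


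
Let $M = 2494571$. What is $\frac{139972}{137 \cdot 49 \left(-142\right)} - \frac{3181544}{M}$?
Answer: $- \frac{241568870274}{169852844819} \approx -1.4222$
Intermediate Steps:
$\frac{139972}{137 \cdot 49 \left(-142\right)} - \frac{3181544}{M} = \frac{139972}{137 \cdot 49 \left(-142\right)} - \frac{3181544}{2494571} = \frac{139972}{6713 \left(-142\right)} - \frac{3181544}{2494571} = \frac{139972}{-953246} - \frac{3181544}{2494571} = 139972 \left(- \frac{1}{953246}\right) - \frac{3181544}{2494571} = - \frac{9998}{68089} - \frac{3181544}{2494571} = - \frac{241568870274}{169852844819}$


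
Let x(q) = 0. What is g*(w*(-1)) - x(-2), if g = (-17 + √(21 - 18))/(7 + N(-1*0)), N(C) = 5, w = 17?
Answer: 289/12 - 17*√3/12 ≈ 21.630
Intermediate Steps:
g = -17/12 + √3/12 (g = (-17 + √(21 - 18))/(7 + 5) = (-17 + √3)/12 = (-17 + √3)*(1/12) = -17/12 + √3/12 ≈ -1.2723)
g*(w*(-1)) - x(-2) = (-17/12 + √3/12)*(17*(-1)) - 1*0 = (-17/12 + √3/12)*(-17) + 0 = (289/12 - 17*√3/12) + 0 = 289/12 - 17*√3/12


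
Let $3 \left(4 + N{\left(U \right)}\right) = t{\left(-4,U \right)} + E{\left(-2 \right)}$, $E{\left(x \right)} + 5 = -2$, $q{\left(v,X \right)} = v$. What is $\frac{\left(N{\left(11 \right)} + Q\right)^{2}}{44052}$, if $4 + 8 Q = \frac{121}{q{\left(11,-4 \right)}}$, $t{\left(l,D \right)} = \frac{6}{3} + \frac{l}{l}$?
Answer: $\frac{11449}{25373952} \approx 0.00045121$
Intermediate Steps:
$t{\left(l,D \right)} = 3$ ($t{\left(l,D \right)} = 6 \cdot \frac{1}{3} + 1 = 2 + 1 = 3$)
$E{\left(x \right)} = -7$ ($E{\left(x \right)} = -5 - 2 = -7$)
$N{\left(U \right)} = - \frac{16}{3}$ ($N{\left(U \right)} = -4 + \frac{3 - 7}{3} = -4 + \frac{1}{3} \left(-4\right) = -4 - \frac{4}{3} = - \frac{16}{3}$)
$Q = \frac{7}{8}$ ($Q = - \frac{1}{2} + \frac{121 \cdot \frac{1}{11}}{8} = - \frac{1}{2} + \frac{1}{8} \cdot 11 = - \frac{1}{2} + \frac{11}{8} = \frac{7}{8} \approx 0.875$)
$\frac{\left(N{\left(11 \right)} + Q\right)^{2}}{44052} = \frac{\left(- \frac{16}{3} + \frac{7}{8}\right)^{2}}{44052} = \left(- \frac{107}{24}\right)^{2} \cdot \frac{1}{44052} = \frac{11449}{576} \cdot \frac{1}{44052} = \frac{11449}{25373952}$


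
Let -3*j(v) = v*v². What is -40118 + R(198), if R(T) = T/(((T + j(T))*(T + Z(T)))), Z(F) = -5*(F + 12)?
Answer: -446637063911/11133084 ≈ -40118.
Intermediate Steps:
Z(F) = -60 - 5*F (Z(F) = -5*(12 + F) = -60 - 5*F)
j(v) = -v³/3 (j(v) = -v*v²/3 = -v³/3)
R(T) = T/((-60 - 4*T)*(T - T³/3)) (R(T) = T/(((T - T³/3)*(T + (-60 - 5*T)))) = T/(((T - T³/3)*(-60 - 4*T))) = T/(((-60 - 4*T)*(T - T³/3))) = T*(1/((-60 - 4*T)*(T - T³/3))) = T/((-60 - 4*T)*(T - T³/3)))
-40118 + R(198) = -40118 + 3/(4*(-45 + 198³ - 3*198 + 15*198²)) = -40118 + 3/(4*(-45 + 7762392 - 594 + 15*39204)) = -40118 + 3/(4*(-45 + 7762392 - 594 + 588060)) = -40118 + (¾)/8349813 = -40118 + (¾)*(1/8349813) = -40118 + 1/11133084 = -446637063911/11133084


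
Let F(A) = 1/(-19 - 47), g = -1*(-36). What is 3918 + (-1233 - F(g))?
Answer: 177211/66 ≈ 2685.0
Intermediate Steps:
g = 36
F(A) = -1/66 (F(A) = 1/(-66) = -1/66)
3918 + (-1233 - F(g)) = 3918 + (-1233 - 1*(-1/66)) = 3918 + (-1233 + 1/66) = 3918 - 81377/66 = 177211/66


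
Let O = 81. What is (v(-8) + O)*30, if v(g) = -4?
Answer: 2310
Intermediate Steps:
(v(-8) + O)*30 = (-4 + 81)*30 = 77*30 = 2310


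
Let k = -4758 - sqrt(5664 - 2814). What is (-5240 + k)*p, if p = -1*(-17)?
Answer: -169966 - 85*sqrt(114) ≈ -1.7087e+5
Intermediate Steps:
p = 17
k = -4758 - 5*sqrt(114) (k = -4758 - sqrt(2850) = -4758 - 5*sqrt(114) ≈ -4811.4)
(-5240 + k)*p = (-5240 + (-4758 - 5*sqrt(114)))*17 = (-9998 - 5*sqrt(114))*17 = -169966 - 85*sqrt(114)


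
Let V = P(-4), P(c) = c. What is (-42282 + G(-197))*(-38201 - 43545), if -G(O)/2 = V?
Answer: 3455730404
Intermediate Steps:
V = -4
G(O) = 8 (G(O) = -2*(-4) = 8)
(-42282 + G(-197))*(-38201 - 43545) = (-42282 + 8)*(-38201 - 43545) = -42274*(-81746) = 3455730404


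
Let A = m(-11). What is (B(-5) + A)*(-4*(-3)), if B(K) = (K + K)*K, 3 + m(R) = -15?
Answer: 384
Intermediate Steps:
m(R) = -18 (m(R) = -3 - 15 = -18)
A = -18
B(K) = 2*K² (B(K) = (2*K)*K = 2*K²)
(B(-5) + A)*(-4*(-3)) = (2*(-5)² - 18)*(-4*(-3)) = (2*25 - 18)*12 = (50 - 18)*12 = 32*12 = 384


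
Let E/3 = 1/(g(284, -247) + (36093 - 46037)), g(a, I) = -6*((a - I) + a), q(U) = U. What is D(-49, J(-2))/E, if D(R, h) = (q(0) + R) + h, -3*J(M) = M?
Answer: 2150930/9 ≈ 2.3899e+5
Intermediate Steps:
g(a, I) = -12*a + 6*I (g(a, I) = -6*(-I + 2*a) = -12*a + 6*I)
J(M) = -M/3
D(R, h) = R + h (D(R, h) = (0 + R) + h = R + h)
E = -3/14834 (E = 3/((-12*284 + 6*(-247)) + (36093 - 46037)) = 3/((-3408 - 1482) - 9944) = 3/(-4890 - 9944) = 3/(-14834) = 3*(-1/14834) = -3/14834 ≈ -0.00020224)
D(-49, J(-2))/E = (-49 - ⅓*(-2))/(-3/14834) = (-49 + ⅔)*(-14834/3) = -145/3*(-14834/3) = 2150930/9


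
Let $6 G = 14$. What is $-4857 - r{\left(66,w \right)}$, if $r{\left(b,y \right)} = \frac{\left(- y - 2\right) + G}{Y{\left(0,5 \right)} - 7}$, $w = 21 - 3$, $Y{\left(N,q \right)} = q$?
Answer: $- \frac{29195}{6} \approx -4865.8$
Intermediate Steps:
$G = \frac{7}{3}$ ($G = \frac{1}{6} \cdot 14 = \frac{7}{3} \approx 2.3333$)
$w = 18$
$r{\left(b,y \right)} = - \frac{1}{6} + \frac{y}{2}$ ($r{\left(b,y \right)} = \frac{\left(- y - 2\right) + \frac{7}{3}}{5 - 7} = \frac{\left(-2 - y\right) + \frac{7}{3}}{-2} = \left(\frac{1}{3} - y\right) \left(- \frac{1}{2}\right) = - \frac{1}{6} + \frac{y}{2}$)
$-4857 - r{\left(66,w \right)} = -4857 - \left(- \frac{1}{6} + \frac{1}{2} \cdot 18\right) = -4857 - \left(- \frac{1}{6} + 9\right) = -4857 - \frac{53}{6} = - \frac{29195}{6}$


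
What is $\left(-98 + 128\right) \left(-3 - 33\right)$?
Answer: $-1080$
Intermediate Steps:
$\left(-98 + 128\right) \left(-3 - 33\right) = 30 \left(-3 - 33\right) = 30 \left(-36\right) = -1080$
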